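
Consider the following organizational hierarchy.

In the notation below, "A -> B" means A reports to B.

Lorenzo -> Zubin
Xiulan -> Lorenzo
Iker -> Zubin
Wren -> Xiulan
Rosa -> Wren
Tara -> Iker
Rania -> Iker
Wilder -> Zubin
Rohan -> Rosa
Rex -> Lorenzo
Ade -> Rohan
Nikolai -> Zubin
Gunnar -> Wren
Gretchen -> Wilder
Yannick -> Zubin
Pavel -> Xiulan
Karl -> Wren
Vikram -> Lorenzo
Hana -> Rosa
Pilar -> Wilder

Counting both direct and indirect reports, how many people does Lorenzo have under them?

Lorenzo directly manages Xiulan, Rex, Vikram. Under Xiulan: Pavel, Wren, Karl, Gunnar, Rosa, Hana, Rohan, Ade (8). Rex has no reports. Vikram has no reports. So Lorenzo's organization is 3 direct reports plus everyone under them: 9 + 1 + 1 = 11.

11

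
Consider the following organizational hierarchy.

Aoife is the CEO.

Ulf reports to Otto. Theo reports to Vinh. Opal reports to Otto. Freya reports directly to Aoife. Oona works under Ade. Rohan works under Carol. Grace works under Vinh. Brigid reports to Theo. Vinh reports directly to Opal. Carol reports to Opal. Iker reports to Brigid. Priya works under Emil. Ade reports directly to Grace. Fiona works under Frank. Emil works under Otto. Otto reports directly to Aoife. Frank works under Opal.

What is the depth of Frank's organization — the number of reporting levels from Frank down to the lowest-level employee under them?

1

The longest chain under Frank runs Frank → Fiona, which is 1 level below Frank.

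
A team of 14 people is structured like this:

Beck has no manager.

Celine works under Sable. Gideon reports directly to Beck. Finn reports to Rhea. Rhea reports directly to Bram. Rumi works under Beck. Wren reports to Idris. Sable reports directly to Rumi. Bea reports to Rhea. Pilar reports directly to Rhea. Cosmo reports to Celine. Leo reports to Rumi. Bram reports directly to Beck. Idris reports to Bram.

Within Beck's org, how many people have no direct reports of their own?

The people in Beck's organization with no one reporting to them are Gideon, Leo, Cosmo, Wren, Finn, Bea, Pilar. That is 7.

7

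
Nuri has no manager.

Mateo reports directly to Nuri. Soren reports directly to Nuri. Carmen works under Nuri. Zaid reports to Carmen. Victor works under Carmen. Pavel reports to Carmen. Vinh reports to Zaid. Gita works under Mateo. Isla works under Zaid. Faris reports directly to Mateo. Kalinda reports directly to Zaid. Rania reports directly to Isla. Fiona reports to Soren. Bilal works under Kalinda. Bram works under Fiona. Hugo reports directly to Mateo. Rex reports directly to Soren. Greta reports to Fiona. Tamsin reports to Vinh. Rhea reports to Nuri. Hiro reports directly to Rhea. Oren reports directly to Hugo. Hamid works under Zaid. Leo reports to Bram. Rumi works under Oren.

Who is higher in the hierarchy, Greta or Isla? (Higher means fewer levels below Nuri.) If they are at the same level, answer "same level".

Both Greta and Isla are 3 levels below Nuri.

same level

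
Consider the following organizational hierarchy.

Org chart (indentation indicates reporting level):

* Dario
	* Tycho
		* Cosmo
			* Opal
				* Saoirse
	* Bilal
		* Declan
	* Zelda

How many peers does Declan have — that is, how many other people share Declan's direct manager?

Declan reports to Bilal, and Bilal has no other direct reports. Declan has 0 peers.

0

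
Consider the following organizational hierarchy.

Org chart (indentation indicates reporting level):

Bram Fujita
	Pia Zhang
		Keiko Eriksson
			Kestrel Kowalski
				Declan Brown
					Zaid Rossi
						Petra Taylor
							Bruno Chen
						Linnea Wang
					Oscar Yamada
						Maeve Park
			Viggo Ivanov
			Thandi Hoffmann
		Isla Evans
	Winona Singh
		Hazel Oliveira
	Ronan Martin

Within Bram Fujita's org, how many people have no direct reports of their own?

8

The people in Bram Fujita's organization with no one reporting to them are Ronan Martin, Hazel Oliveira, Isla Evans, Thandi Hoffmann, Viggo Ivanov, Maeve Park, Linnea Wang, Bruno Chen. That is 8.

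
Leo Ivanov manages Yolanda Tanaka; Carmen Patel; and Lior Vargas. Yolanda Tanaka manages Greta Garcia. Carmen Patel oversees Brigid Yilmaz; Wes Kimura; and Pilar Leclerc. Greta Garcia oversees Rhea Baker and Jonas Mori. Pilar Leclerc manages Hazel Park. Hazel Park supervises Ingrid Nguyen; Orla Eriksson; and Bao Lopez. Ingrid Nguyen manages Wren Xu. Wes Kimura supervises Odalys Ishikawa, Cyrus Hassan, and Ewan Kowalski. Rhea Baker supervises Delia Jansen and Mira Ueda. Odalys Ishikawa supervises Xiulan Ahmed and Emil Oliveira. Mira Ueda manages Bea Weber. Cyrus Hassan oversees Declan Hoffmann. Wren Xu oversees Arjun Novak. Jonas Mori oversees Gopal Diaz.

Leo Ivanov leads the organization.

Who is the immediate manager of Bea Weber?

Mira Ueda

Bea Weber reports directly to Mira Ueda.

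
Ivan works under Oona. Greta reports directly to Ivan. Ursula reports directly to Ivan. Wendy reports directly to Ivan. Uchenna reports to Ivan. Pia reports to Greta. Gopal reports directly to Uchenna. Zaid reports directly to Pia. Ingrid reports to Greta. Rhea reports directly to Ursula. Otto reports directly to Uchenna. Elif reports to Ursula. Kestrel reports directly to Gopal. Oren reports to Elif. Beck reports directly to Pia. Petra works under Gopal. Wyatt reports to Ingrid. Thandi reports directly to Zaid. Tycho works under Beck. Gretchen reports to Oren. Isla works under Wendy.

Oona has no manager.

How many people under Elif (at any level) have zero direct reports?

The only person in Elif's organization with no one reporting to them is Gretchen. That is 1.

1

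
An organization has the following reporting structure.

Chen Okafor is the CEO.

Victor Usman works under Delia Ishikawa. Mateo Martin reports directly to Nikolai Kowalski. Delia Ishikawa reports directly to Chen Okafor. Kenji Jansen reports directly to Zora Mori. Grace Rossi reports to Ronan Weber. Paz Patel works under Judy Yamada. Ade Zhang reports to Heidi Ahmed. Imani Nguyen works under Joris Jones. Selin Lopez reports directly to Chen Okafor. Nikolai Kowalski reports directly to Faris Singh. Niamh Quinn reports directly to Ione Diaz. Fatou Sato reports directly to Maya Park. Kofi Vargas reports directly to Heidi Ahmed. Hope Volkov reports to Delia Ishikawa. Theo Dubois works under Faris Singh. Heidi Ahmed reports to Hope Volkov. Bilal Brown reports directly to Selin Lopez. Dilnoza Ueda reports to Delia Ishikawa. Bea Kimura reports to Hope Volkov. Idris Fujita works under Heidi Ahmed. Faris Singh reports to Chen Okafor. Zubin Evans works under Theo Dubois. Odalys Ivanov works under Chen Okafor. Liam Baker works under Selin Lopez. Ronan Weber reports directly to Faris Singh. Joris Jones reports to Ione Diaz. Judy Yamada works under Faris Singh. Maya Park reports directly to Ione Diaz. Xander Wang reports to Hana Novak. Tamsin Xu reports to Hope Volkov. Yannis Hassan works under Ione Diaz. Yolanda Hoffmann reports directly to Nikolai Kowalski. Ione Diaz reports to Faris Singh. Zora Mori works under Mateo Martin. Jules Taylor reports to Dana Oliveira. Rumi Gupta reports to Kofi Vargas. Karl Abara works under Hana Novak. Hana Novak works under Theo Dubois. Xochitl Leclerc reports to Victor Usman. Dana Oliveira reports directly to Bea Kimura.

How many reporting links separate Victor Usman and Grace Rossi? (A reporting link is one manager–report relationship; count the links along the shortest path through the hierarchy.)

Victor Usman is 2 levels below Chen Okafor, and Grace Rossi is 3 levels below Chen Okafor (their lowest common manager). The shortest path runs up from Victor Usman to Chen Okafor and back down to Grace Rossi: 2 + 3 = 5 links.

5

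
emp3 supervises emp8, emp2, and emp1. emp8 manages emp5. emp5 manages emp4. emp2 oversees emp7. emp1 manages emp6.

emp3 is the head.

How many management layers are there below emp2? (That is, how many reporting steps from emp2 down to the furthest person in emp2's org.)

1

The longest chain under emp2 runs emp2 → emp7, which is 1 level below emp2.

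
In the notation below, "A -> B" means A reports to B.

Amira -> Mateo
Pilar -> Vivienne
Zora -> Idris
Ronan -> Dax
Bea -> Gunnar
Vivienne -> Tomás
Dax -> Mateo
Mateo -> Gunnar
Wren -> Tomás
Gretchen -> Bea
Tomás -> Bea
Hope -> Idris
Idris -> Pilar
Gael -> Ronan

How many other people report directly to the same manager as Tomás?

1

Tomás reports to Bea. Bea's other direct reports are Gretchen — 1 peer.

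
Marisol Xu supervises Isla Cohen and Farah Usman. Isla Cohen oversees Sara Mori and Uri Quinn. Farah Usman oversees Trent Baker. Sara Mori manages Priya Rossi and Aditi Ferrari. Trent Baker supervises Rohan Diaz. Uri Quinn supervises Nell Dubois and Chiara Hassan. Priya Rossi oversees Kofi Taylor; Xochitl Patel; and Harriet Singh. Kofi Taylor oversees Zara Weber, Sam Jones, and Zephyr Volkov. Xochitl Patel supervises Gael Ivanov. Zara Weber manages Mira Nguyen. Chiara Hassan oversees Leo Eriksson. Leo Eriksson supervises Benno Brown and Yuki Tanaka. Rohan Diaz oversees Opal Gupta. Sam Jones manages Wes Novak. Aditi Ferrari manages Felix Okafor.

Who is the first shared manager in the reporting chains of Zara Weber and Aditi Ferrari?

Sara Mori

Zara Weber's chain of managers is Kofi Taylor, Priya Rossi, Sara Mori, Isla Cohen, Marisol Xu. Aditi Ferrari's chain of managers is Sara Mori, Isla Cohen, Marisol Xu. The first manager that appears in both chains is Sara Mori.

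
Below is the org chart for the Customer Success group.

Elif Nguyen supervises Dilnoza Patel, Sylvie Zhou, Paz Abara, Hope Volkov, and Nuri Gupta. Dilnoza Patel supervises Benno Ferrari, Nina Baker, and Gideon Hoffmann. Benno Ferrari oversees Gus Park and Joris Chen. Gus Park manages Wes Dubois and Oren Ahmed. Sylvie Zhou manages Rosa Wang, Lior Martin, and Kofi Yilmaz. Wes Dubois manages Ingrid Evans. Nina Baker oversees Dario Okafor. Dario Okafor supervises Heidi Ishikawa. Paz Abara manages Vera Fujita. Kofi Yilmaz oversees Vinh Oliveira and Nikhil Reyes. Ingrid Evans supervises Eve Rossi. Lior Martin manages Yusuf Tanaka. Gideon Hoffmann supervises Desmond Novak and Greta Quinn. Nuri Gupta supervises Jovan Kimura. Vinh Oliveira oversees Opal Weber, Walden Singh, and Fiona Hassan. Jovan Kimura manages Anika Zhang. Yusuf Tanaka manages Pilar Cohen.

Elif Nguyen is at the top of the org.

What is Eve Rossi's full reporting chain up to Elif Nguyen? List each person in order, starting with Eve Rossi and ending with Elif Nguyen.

Eve Rossi -> Ingrid Evans -> Wes Dubois -> Gus Park -> Benno Ferrari -> Dilnoza Patel -> Elif Nguyen

Eve Rossi reports to Ingrid Evans. Ingrid Evans reports to Wes Dubois. Wes Dubois reports to Gus Park. Gus Park reports to Benno Ferrari. Benno Ferrari reports to Dilnoza Patel. Dilnoza Patel reports to Elif Nguyen. Elif Nguyen is at the top.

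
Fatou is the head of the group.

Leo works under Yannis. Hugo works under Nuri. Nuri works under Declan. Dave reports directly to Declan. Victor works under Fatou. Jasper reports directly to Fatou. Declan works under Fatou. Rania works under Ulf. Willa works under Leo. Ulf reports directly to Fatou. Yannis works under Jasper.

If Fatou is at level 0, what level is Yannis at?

2

Chain from Yannis up to Fatou: Yannis → Jasper → Fatou. That is 2 steps up, so Yannis is 2 levels below Fatou.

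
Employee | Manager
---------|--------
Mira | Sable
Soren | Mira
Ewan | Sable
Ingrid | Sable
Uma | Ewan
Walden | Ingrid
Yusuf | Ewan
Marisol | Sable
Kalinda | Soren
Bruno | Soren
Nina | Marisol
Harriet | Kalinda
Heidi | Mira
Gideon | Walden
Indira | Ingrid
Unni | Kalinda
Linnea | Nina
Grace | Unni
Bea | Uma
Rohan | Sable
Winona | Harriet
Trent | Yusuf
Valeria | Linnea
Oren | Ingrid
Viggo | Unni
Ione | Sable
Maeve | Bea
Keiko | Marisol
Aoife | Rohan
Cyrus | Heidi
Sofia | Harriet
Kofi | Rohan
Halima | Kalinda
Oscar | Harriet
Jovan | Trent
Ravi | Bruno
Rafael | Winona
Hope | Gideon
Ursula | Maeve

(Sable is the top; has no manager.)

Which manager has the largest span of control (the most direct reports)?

Direct-report counts: Sable has 6; Rohan has 2; Marisol has 2; Nina has 1; Linnea has 1; Ingrid has 3; Walden has 1; Gideon has 1; Ewan has 2; Yusuf has 1; Trent has 1; Uma has 1; Bea has 1; Maeve has 1; Mira has 2; Heidi has 1; Soren has 2; Bruno has 1; Kalinda has 3; Unni has 2; Harriet has 3; Winona has 1. The largest is 6, held by Sable.

Sable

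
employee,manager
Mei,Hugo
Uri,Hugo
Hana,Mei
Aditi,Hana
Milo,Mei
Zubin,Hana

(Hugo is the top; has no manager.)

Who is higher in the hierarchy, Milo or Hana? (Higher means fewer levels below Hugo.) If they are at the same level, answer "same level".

Both Milo and Hana are 2 levels below Hugo.

same level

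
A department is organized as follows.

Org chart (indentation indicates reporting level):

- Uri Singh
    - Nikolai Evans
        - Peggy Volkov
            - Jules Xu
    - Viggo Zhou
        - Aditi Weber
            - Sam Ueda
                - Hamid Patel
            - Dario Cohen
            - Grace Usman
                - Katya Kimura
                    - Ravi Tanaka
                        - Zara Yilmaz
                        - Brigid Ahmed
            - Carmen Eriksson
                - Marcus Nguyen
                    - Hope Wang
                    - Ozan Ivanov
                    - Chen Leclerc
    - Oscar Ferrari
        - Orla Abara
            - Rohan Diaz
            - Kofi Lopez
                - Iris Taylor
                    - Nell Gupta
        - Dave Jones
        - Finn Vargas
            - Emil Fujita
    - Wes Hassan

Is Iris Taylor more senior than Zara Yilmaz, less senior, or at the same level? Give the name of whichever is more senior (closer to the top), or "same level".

Iris Taylor

Iris Taylor is 4 levels below Uri Singh; Zara Yilmaz is 6. Iris Taylor is higher.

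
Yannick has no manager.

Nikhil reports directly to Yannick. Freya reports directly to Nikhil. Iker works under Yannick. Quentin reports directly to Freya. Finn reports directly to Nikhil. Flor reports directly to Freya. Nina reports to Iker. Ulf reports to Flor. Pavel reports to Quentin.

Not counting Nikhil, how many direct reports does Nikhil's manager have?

1

Nikhil reports to Yannick. Yannick's other direct reports are Iker — 1 peer.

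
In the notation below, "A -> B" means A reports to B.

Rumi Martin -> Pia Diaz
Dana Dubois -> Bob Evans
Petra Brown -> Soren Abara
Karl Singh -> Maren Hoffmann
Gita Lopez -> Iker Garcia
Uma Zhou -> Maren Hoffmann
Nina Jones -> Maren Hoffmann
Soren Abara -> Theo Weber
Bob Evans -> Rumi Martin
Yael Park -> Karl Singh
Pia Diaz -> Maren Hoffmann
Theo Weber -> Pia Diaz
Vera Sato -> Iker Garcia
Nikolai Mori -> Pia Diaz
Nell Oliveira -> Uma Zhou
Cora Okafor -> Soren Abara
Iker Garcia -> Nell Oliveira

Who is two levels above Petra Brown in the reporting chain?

Petra Brown reports to Soren Abara, and Soren Abara reports to Theo Weber. So Petra Brown's skip-level manager is Theo Weber.

Theo Weber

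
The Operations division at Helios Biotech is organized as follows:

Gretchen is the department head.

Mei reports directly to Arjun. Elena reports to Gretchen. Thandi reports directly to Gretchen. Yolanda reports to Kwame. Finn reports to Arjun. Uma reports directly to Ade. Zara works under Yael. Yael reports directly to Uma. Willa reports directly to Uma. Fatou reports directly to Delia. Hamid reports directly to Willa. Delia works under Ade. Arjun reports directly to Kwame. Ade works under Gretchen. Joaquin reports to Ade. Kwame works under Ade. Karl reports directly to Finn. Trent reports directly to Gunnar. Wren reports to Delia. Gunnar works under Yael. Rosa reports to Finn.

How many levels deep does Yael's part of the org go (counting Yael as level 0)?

2

The longest chain under Yael runs Yael → Gunnar → Trent, which is 2 levels below Yael.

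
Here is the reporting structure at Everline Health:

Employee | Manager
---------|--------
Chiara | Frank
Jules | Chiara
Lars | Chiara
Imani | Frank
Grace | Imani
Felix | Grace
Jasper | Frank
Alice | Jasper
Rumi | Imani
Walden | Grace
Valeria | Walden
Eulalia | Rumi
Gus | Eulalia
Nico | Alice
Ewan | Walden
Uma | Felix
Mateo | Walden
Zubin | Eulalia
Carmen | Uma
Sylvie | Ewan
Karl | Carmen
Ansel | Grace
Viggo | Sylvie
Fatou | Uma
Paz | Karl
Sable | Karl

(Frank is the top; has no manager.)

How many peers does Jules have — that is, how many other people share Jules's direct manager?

1

Jules reports to Chiara. Chiara's other direct reports are Lars — 1 peer.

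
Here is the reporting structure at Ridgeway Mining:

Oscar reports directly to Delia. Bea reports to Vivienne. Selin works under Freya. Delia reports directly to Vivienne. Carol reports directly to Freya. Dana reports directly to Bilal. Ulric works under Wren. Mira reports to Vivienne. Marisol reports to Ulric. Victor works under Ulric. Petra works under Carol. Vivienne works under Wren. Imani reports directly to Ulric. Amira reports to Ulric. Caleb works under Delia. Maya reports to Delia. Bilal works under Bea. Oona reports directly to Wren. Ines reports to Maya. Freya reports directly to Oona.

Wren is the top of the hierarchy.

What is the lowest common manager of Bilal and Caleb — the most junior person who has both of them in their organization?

Vivienne

Bilal's chain of managers is Bea, Vivienne, Wren. Caleb's chain of managers is Delia, Vivienne, Wren. The first manager that appears in both chains is Vivienne.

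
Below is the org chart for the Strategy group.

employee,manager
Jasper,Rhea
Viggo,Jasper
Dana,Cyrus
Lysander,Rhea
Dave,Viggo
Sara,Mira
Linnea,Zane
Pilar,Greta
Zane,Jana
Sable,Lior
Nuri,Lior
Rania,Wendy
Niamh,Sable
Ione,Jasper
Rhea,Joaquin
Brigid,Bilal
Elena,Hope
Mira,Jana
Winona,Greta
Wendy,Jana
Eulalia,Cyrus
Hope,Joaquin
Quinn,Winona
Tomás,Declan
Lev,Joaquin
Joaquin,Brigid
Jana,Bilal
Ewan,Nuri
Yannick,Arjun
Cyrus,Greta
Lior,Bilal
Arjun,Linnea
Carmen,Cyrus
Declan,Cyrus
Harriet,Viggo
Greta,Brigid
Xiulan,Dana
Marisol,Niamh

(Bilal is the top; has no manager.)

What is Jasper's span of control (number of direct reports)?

Jasper directly manages Viggo, Ione. That is 2 direct reports.

2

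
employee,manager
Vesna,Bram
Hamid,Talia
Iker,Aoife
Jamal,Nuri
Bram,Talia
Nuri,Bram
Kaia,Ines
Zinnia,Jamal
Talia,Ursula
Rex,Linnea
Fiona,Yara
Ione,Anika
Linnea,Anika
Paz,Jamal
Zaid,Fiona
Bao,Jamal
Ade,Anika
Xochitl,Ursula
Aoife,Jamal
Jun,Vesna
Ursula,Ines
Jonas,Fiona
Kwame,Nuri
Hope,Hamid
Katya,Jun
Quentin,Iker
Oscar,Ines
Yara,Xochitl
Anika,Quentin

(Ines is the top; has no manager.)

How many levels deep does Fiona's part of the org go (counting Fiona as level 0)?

1

The longest chain under Fiona runs Fiona → Zaid, which is 1 level below Fiona.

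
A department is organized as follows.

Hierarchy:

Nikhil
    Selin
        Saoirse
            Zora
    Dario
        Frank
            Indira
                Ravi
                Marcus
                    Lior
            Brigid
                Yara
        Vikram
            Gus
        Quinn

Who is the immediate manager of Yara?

Yara reports directly to Brigid.

Brigid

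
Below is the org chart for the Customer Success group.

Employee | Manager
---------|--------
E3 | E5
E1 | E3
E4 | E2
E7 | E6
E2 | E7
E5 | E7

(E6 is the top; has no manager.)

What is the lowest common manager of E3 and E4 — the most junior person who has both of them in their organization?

E3's chain of managers is E5, E7, E6. E4's chain of managers is E2, E7, E6. The first manager that appears in both chains is E7.

E7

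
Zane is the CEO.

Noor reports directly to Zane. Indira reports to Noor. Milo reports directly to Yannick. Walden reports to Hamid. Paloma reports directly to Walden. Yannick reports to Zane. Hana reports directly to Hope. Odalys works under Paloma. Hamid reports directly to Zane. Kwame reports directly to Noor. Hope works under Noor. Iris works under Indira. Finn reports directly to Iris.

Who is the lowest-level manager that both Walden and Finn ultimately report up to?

Walden's chain of managers is Hamid, Zane. Finn's chain of managers is Iris, Indira, Noor, Zane. The first manager that appears in both chains is Zane.

Zane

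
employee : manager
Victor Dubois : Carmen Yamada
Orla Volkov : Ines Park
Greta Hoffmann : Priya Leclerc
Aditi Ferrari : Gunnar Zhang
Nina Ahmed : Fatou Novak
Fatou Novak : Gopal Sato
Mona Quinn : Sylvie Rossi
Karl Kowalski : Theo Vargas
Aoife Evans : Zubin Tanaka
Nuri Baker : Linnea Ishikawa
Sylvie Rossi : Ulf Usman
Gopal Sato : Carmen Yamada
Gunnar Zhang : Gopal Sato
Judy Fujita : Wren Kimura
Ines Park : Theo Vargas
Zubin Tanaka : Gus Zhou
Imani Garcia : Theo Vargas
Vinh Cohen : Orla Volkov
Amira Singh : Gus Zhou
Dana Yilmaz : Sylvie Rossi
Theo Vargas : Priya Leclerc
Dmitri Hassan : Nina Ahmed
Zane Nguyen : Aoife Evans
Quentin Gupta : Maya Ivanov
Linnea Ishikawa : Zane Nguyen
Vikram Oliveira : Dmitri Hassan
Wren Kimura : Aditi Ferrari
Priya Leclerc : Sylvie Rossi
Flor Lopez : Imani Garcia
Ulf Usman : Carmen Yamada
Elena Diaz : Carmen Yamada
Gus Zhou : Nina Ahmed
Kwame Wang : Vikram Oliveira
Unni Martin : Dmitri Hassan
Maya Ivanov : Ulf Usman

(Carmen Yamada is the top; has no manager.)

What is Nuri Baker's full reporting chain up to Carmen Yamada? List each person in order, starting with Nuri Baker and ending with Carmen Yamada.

Nuri Baker reports to Linnea Ishikawa. Linnea Ishikawa reports to Zane Nguyen. Zane Nguyen reports to Aoife Evans. Aoife Evans reports to Zubin Tanaka. Zubin Tanaka reports to Gus Zhou. Gus Zhou reports to Nina Ahmed. Nina Ahmed reports to Fatou Novak. Fatou Novak reports to Gopal Sato. Gopal Sato reports to Carmen Yamada. Carmen Yamada is at the top.

Nuri Baker -> Linnea Ishikawa -> Zane Nguyen -> Aoife Evans -> Zubin Tanaka -> Gus Zhou -> Nina Ahmed -> Fatou Novak -> Gopal Sato -> Carmen Yamada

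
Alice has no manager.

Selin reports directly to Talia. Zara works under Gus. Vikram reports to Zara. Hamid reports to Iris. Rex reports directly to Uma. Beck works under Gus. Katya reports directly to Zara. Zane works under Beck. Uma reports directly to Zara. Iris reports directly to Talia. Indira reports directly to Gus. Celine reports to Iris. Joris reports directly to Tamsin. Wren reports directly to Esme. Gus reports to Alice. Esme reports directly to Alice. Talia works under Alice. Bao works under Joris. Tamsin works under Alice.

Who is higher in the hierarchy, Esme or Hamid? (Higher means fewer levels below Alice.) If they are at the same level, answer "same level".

Esme

Esme is 1 level below Alice; Hamid is 3. Esme is higher.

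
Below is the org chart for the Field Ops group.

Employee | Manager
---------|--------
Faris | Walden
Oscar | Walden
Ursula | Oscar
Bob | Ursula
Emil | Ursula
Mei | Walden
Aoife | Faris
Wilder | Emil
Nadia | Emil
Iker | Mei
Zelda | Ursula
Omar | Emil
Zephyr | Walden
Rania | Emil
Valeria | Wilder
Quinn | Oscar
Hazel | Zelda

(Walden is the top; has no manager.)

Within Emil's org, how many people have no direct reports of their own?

4

The people in Emil's organization with no one reporting to them are Rania, Omar, Nadia, Valeria. That is 4.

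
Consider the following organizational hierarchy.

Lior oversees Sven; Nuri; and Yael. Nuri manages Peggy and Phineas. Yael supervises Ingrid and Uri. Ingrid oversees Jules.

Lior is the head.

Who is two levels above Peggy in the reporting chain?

Peggy reports to Nuri, and Nuri reports to Lior. So Peggy's skip-level manager is Lior.

Lior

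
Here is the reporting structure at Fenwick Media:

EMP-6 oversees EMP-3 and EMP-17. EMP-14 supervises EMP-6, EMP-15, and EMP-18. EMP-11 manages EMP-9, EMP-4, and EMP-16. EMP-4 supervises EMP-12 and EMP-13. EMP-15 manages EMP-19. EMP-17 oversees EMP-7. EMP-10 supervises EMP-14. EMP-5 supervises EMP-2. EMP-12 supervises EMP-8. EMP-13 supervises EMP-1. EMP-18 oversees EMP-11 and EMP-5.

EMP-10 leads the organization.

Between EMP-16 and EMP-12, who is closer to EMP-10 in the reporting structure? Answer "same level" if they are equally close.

EMP-16

EMP-16 is 4 levels below EMP-10; EMP-12 is 5. EMP-16 is higher.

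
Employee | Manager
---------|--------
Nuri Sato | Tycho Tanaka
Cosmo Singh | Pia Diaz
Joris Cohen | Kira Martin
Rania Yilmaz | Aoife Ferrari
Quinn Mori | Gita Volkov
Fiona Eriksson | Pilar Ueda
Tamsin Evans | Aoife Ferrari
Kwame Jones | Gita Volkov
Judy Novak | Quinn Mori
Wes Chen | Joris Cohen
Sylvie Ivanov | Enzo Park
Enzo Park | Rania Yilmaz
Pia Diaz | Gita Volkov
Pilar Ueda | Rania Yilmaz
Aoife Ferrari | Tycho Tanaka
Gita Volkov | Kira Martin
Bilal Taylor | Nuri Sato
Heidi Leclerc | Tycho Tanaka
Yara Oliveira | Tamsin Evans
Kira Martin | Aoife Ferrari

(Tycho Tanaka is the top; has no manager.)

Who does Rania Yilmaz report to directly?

Aoife Ferrari

Rania Yilmaz reports directly to Aoife Ferrari.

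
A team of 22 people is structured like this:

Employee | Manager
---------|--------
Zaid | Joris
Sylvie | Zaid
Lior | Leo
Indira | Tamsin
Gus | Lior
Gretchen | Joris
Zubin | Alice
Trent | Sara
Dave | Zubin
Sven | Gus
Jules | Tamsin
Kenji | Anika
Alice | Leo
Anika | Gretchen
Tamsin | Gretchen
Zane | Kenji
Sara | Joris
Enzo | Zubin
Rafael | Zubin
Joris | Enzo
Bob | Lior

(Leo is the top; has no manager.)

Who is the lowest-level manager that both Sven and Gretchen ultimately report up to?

Leo

Sven's chain of managers is Gus, Lior, Leo. Gretchen's chain of managers is Joris, Enzo, Zubin, Alice, Leo. The first manager that appears in both chains is Leo.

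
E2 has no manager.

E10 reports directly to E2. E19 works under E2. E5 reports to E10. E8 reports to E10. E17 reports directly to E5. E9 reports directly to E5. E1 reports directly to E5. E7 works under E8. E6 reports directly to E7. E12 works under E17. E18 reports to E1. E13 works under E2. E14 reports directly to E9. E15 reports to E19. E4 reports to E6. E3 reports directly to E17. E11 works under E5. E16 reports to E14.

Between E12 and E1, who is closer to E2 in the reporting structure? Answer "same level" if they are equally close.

E12 is 4 levels below E2; E1 is 3. E1 is higher.

E1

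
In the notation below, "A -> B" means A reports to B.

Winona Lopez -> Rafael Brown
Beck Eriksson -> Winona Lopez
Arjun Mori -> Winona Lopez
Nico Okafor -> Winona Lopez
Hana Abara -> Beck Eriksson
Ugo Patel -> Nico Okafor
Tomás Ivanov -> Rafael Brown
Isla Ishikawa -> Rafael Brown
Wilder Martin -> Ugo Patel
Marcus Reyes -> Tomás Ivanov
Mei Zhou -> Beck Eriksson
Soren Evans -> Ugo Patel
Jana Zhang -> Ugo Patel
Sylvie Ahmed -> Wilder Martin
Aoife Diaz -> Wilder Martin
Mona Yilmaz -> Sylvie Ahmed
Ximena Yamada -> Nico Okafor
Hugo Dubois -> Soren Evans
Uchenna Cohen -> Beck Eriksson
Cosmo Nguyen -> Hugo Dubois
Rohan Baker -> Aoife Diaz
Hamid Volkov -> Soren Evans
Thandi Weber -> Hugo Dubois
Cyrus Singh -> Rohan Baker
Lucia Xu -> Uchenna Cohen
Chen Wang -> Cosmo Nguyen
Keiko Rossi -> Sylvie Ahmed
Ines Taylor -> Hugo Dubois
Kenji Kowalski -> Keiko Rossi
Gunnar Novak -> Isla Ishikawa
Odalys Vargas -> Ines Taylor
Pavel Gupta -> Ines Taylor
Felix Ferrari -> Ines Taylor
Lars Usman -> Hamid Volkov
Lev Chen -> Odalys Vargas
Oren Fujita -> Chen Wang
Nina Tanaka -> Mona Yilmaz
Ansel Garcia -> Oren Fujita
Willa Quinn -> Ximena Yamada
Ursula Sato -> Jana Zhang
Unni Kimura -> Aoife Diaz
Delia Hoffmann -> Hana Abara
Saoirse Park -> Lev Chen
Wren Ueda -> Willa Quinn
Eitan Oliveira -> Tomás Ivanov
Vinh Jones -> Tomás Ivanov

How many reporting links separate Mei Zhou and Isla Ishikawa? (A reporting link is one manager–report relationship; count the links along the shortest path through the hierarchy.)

Mei Zhou is 3 levels below Rafael Brown, and Isla Ishikawa is 1 level below Rafael Brown (their lowest common manager). The shortest path runs up from Mei Zhou to Rafael Brown and back down to Isla Ishikawa: 3 + 1 = 4 links.

4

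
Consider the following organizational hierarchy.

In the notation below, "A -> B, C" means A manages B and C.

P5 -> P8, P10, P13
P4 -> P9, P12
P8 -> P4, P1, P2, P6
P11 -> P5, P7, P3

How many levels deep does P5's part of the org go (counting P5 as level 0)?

3

The longest chain under P5 runs P5 → P8 → P4 → P12, which is 3 levels below P5.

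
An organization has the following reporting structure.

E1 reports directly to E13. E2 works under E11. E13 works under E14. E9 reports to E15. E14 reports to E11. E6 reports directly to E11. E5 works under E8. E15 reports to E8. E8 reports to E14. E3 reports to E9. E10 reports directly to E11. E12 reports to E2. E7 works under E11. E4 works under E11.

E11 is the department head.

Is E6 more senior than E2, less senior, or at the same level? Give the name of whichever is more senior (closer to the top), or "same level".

Both E6 and E2 are 1 level below E11.

same level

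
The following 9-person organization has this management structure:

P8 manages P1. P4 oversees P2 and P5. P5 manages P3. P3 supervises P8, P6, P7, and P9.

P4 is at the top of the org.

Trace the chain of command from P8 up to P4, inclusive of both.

P8 reports to P3. P3 reports to P5. P5 reports to P4. P4 is at the top.

P8 -> P3 -> P5 -> P4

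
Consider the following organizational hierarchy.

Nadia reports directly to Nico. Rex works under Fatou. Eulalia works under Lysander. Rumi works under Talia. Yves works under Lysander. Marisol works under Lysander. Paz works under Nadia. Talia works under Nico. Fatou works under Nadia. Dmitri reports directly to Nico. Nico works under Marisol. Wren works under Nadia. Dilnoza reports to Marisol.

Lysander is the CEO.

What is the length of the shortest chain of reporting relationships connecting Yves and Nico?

Yves is 1 level below Lysander, and Nico is 2 levels below Lysander (their lowest common manager). The shortest path runs up from Yves to Lysander and back down to Nico: 1 + 2 = 3 links.

3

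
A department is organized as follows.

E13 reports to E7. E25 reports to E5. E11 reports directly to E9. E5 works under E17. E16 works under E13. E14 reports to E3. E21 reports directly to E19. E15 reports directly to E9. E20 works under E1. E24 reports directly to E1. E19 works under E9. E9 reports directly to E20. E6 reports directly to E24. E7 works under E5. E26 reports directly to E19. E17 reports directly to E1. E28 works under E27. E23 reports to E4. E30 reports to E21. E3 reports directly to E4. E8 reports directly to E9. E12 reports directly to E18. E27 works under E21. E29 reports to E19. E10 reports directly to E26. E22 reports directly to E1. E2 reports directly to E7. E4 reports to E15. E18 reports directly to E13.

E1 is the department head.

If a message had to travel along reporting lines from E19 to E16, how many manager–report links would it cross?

8

E19 is 3 levels below E1, and E16 is 5 levels below E1 (their lowest common manager). The shortest path runs up from E19 to E1 and back down to E16: 3 + 5 = 8 links.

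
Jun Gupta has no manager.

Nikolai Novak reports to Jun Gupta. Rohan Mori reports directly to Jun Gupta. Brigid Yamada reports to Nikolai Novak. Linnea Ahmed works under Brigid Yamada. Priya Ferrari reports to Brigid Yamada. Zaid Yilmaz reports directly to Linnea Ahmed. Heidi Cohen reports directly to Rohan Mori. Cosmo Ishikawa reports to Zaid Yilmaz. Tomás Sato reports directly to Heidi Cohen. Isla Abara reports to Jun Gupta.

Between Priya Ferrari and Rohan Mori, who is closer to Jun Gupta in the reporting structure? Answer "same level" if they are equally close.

Rohan Mori

Priya Ferrari is 3 levels below Jun Gupta; Rohan Mori is 1. Rohan Mori is higher.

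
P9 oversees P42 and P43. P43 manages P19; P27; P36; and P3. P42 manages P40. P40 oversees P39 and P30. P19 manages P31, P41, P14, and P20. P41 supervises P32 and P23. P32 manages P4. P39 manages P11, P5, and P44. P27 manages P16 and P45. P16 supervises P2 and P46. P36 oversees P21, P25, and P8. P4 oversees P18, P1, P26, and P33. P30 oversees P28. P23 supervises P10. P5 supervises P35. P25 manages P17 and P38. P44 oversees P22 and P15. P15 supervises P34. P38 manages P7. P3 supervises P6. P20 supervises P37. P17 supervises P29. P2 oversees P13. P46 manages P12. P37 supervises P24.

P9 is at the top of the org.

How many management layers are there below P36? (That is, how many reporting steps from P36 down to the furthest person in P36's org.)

3

The longest chain under P36 runs P36 → P25 → P17 → P29, which is 3 levels below P36.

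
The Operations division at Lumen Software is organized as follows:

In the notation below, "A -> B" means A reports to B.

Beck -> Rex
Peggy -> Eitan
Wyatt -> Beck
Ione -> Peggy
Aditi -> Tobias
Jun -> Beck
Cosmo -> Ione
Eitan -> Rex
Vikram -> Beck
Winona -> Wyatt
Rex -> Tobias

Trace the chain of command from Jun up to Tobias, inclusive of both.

Jun reports to Beck. Beck reports to Rex. Rex reports to Tobias. Tobias is at the top.

Jun -> Beck -> Rex -> Tobias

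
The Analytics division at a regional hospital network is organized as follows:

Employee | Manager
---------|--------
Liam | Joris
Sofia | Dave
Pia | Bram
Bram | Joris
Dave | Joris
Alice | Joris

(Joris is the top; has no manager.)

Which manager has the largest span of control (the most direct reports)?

Joris

Direct-report counts: Joris has 4; Bram has 1; Dave has 1. The largest is 4, held by Joris.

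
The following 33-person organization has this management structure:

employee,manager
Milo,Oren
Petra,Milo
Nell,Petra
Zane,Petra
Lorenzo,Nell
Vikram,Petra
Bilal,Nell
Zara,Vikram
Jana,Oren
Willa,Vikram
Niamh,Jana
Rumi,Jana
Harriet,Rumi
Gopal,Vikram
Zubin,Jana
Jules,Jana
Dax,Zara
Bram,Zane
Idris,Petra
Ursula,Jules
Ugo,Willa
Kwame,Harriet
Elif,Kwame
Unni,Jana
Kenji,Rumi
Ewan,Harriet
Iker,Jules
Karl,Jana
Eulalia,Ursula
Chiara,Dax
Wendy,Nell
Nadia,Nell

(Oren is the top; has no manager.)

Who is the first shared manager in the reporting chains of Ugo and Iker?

Oren

Ugo's chain of managers is Willa, Vikram, Petra, Milo, Oren. Iker's chain of managers is Jules, Jana, Oren. The first manager that appears in both chains is Oren.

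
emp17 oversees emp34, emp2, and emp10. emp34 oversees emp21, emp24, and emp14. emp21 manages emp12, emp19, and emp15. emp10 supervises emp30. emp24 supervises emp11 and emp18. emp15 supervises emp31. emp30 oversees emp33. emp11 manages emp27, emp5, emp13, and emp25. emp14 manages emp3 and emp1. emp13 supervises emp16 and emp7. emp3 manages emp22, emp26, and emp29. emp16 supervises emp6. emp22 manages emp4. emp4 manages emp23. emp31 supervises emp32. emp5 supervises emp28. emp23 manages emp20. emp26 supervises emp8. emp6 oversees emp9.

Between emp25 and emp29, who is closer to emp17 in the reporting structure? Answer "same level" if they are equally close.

same level

Both emp25 and emp29 are 4 levels below emp17.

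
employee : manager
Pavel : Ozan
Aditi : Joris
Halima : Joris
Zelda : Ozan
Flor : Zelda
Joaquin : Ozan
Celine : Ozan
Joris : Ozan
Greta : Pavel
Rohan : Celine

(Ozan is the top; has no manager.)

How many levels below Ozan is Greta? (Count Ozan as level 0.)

Chain from Greta up to Ozan: Greta → Pavel → Ozan. That is 2 steps up, so Greta is 2 levels below Ozan.

2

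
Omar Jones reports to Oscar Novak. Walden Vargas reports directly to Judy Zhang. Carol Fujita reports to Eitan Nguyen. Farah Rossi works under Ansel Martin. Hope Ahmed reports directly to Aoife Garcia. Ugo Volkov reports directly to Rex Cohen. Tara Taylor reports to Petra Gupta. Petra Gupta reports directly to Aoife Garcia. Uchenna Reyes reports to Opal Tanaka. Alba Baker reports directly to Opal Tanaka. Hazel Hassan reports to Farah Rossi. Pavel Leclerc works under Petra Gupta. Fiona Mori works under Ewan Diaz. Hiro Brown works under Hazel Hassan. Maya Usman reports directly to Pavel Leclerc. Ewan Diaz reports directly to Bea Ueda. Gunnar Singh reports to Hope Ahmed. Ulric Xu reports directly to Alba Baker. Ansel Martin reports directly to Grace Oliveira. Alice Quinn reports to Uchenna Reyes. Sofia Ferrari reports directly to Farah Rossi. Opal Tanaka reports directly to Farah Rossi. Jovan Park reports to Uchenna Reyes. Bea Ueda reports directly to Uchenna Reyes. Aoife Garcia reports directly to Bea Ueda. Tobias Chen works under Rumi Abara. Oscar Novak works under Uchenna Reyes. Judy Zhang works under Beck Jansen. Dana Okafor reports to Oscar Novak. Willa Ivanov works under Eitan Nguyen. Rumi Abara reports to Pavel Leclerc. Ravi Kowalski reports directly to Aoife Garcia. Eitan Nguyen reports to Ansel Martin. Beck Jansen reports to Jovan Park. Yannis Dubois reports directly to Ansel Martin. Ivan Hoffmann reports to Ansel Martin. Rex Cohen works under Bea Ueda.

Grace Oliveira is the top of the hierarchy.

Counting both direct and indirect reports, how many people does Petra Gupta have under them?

5

Petra Gupta directly manages Pavel Leclerc, Tara Taylor. Under Pavel Leclerc: Rumi Abara, Tobias Chen, Maya Usman (3). Tara Taylor has no reports. So Petra Gupta's organization is 2 direct reports plus everyone under them: 4 + 1 = 5.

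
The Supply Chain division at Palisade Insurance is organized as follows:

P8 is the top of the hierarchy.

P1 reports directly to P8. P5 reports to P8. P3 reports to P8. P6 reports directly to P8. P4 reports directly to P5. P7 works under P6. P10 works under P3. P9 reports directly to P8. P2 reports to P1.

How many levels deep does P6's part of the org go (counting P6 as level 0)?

1

The longest chain under P6 runs P6 → P7, which is 1 level below P6.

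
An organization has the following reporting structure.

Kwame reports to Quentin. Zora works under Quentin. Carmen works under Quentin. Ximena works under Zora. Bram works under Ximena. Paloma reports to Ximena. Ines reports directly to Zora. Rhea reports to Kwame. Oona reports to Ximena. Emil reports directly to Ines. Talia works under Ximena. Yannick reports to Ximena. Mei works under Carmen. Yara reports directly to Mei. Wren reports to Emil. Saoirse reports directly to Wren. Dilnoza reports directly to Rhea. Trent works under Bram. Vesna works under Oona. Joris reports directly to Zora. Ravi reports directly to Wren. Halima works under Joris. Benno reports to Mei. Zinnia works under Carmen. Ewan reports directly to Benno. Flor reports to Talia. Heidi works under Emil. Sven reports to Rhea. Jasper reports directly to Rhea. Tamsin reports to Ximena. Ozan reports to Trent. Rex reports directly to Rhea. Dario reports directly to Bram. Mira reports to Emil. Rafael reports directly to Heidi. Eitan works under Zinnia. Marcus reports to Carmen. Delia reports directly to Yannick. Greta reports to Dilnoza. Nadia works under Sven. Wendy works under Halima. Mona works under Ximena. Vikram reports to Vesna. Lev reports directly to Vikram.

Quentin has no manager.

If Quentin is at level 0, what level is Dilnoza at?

Chain from Dilnoza up to Quentin: Dilnoza → Rhea → Kwame → Quentin. That is 3 steps up, so Dilnoza is 3 levels below Quentin.

3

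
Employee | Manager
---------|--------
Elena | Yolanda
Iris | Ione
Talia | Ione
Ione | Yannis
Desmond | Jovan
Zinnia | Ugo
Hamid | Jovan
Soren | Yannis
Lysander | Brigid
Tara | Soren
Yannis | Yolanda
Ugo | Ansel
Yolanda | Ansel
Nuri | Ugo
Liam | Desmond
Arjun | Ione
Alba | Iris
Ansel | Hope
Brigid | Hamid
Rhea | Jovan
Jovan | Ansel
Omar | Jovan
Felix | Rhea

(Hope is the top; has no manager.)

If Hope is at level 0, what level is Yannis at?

Chain from Yannis up to Hope: Yannis → Yolanda → Ansel → Hope. That is 3 steps up, so Yannis is 3 levels below Hope.

3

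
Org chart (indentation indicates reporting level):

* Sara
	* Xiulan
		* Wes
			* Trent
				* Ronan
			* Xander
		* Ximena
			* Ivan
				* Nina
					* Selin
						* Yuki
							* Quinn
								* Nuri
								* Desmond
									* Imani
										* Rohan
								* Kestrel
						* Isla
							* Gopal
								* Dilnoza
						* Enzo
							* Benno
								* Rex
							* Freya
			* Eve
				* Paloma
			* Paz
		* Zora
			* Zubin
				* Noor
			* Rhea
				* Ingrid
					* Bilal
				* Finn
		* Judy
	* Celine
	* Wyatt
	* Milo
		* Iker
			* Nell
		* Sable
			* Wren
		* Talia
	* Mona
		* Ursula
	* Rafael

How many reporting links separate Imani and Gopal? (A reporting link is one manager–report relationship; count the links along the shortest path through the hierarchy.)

6

Imani is 4 levels below Selin, and Gopal is 2 levels below Selin (their lowest common manager). The shortest path runs up from Imani to Selin and back down to Gopal: 4 + 2 = 6 links.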